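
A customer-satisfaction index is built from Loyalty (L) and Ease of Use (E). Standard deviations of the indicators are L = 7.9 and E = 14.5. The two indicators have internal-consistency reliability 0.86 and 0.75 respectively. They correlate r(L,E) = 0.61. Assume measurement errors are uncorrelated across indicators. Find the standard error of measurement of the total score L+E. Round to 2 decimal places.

7.83

Var(total) = 272.66 + 139.751 = 412.411.
True-score variance = 211.36 + 139.751 = 351.111, so reliability = 0.8514.
Error variance = 412.411 − 351.111 = 61.2999; SEM = √61.2999 = 7.83.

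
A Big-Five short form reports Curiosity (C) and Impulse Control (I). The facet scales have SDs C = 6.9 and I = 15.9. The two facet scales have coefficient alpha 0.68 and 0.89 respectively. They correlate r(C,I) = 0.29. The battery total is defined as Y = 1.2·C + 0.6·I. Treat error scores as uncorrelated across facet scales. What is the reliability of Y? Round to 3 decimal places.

Var(Y) = 1.2²·6.9² + 0.6²·15.9² + 2·[0.72·6.9·15.9·0.29] = 159.57 + 45.8149 = 205.385.
Under uncorrelated errors the observed covariances equal the true-score covariances, so only the own-variance terms attenuate.
True-score variance = [1.2²·6.9²·0.68 + 0.6²·15.9²·0.89] + 45.8149 = 127.62 + 45.8149 = 173.435.
Reliability = 173.435 / 205.385 = 0.844.

0.844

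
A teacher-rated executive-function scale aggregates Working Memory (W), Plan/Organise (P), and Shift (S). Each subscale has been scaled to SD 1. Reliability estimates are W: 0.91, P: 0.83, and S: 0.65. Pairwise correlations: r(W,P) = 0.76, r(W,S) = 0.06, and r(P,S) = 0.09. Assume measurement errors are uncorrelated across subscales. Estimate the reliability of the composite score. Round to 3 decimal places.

0.873

Var(W+P+S) = 3 + 2·[0.76 + 0.06 + 0.09] = 3 + 1.82 = 4.82.
With uncorrelated errors the cross-covariances are all true-score covariance, so they carry over unchanged; only the diagonal terms shrink to ρᵢσᵢ².
True-score variance = [0.91 + 0.83 + 0.65] + 1.82 = 2.39 + 1.82 = 4.21.
Reliability = 4.21 / 4.82 = 0.873.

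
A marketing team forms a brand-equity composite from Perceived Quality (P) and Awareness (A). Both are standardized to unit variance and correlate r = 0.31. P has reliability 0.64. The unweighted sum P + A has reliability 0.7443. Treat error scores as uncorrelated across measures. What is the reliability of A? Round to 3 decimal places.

Var(P+A) = 2 + 2·0.31 = 2.620.
True-score variance = ρ_P + ρ_A + 2·0.31, so 0.7443 = (0.64 + ρ_A + 0.62) / 2.620.
ρ_A = 0.7443·2.620 − 0.64 − 0.62 = 0.690.

0.690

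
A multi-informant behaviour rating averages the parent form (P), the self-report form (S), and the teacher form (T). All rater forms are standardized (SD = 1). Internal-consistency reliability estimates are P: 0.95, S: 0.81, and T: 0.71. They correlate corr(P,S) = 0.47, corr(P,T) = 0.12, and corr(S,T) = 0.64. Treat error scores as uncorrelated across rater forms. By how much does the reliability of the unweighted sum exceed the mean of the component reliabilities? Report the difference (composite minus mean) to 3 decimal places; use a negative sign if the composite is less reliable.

Var(sum) = 3 + 2.46 = 5.46; true-score variance = 2.47 + 2.46 = 4.93; composite reliability = 0.9029.
Mean component reliability = 0.8233.
Difference = 0.9029 − 0.8233 = 0.080.

0.080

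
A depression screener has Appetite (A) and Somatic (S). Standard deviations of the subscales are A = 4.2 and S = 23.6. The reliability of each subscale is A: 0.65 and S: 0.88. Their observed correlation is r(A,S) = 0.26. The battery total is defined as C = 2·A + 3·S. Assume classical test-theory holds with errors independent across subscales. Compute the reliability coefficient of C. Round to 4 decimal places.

0.8839

Var(C) = 2²·4.2² + 3²·23.6² + 2·[6·4.2·23.6·0.26] = 5083.2 + 309.254 = 5392.45.
Under uncorrelated errors the observed covariances equal the true-score covariances, so only the own-variance terms attenuate.
True-score variance = [2²·4.2²·0.65 + 3²·23.6²·0.88] + 309.254 = 4456.99 + 309.254 = 4766.24.
Reliability = 4766.24 / 5392.45 = 0.8839.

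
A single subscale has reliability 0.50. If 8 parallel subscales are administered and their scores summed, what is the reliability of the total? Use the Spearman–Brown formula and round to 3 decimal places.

ρ_k = kρ / (1 + (k−1)ρ) = 8·0.50 / (1 + 7·0.50) = 4.000 / 4.500 = 0.889.

0.889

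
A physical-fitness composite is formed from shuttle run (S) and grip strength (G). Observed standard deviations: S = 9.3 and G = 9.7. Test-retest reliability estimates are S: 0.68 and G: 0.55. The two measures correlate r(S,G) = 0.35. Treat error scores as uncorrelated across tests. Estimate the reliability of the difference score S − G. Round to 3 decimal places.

0.404

Var(S−G) = 9.3² + 9.7² − 2·9.3·9.7·0.35 = 180.58 − 63.147 = 117.433.
Under uncorrelated errors the observed covariances equal the true-score covariances, so only the own-variance terms attenuate.
True-score variance = [9.3²·0.68 + 9.7²·0.55] − 63.147 = 110.563 − 63.147 = 47.4157.
Reliability = 47.4157 / 117.433 = 0.404.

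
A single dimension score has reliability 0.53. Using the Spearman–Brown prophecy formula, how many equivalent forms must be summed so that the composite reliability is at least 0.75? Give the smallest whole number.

k ≥ ρ*(1−ρ₁)/(ρ₁(1−ρ*)) = 0.75·0.47 / (0.53·0.25) = 2.660.
Smallest integer k = 3.

3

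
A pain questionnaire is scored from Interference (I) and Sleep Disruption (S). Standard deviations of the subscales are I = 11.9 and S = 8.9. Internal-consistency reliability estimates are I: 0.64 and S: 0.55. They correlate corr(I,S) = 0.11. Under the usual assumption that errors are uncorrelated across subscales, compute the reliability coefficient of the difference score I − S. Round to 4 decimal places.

0.5614

Var(I−S) = 11.9² + 8.9² − 2·11.9·8.9·0.11 = 220.82 − 23.3002 = 197.52.
Under uncorrelated errors the observed covariances equal the true-score covariances, so only the own-variance terms attenuate.
True-score variance = [11.9²·0.64 + 8.9²·0.55] − 23.3002 = 134.196 − 23.3002 = 110.896.
Reliability = 110.896 / 197.52 = 0.5614.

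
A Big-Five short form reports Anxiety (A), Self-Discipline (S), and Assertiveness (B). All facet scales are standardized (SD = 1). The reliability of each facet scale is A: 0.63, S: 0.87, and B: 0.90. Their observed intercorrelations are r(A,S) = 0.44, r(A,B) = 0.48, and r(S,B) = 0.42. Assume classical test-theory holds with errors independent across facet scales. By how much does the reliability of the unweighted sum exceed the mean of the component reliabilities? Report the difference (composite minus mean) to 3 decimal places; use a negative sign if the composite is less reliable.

0.094

Var(sum) = 3 + 2.68 = 5.68; true-score variance = 2.4 + 2.68 = 5.08; composite reliability = 0.8944.
Mean component reliability = 0.8000.
Difference = 0.8944 − 0.8000 = 0.094.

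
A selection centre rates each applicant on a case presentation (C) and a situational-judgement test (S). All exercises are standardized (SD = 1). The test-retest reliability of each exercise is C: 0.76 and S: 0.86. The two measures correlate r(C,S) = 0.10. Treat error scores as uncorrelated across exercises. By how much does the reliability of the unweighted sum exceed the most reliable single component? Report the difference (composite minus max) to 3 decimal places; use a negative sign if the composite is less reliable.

Var(sum) = 2 + 0.2 = 2.2; true-score variance = 1.62 + 0.2 = 1.82; composite reliability = 0.8273.
Max component reliability = 0.8600.
Difference = 0.8273 − 0.8600 = -0.033.

-0.033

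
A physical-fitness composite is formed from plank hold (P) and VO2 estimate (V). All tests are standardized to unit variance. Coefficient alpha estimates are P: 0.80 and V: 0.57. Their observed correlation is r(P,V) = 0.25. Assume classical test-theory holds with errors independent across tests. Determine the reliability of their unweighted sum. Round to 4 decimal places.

Var(P+V) = 2 + 2·[0.25] = 2 + 0.5 = 2.5.
Because errors are independent across components, Cov(Tᵢ,Tⱼ) = Cov(Xᵢ,Xⱼ); the off-diagonal part of the true-score variance is the same as above.
True-score variance = [0.80 + 0.57] + 0.5 = 1.37 + 0.5 = 1.87.
Reliability = 1.87 / 2.5 = 0.7480.

0.7480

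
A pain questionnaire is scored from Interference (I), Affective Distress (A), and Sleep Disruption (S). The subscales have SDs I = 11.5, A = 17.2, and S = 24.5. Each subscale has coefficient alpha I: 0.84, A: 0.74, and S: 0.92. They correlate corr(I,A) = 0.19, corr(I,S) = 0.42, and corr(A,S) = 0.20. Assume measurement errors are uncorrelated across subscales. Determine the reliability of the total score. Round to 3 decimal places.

Var(I+A+S) = 11.5² + 17.2² + 24.5² + 2·[11.5·17.2·0.19 + 11.5·24.5·0.42 + 17.2·24.5·0.20] = 1028.34 + 480.394 = 1508.73.
Because errors are independent across components, Cov(Tᵢ,Tⱼ) = Cov(Xᵢ,Xⱼ); the off-diagonal part of the true-score variance is the same as above.
True-score variance = [11.5²·0.84 + 17.2²·0.74 + 24.5²·0.92] + 480.394 = 882.242 + 480.394 = 1362.64.
Reliability = 1362.64 / 1508.73 = 0.903.

0.903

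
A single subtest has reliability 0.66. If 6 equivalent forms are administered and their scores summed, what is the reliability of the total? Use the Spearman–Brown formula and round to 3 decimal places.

0.921

ρ_k = kρ / (1 + (k−1)ρ) = 6·0.66 / (1 + 5·0.66) = 3.960 / 4.300 = 0.921.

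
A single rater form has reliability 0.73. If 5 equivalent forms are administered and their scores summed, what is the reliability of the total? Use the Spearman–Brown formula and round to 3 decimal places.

ρ_k = kρ / (1 + (k−1)ρ) = 5·0.73 / (1 + 4·0.73) = 3.650 / 3.920 = 0.931.

0.931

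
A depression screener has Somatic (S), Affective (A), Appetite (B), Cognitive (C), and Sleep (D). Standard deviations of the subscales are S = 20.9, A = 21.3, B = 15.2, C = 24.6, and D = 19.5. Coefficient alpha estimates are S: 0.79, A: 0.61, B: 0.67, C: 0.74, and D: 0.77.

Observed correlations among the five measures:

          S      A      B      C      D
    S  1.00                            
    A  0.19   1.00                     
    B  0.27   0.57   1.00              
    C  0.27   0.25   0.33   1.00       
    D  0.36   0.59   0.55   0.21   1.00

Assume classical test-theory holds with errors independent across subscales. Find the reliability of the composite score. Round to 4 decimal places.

Var(S+A+B+C+D) = 20.9² + 21.3² + 15.2² + 24.6² + 19.5² + 2·[20.9·21.3·0.19 + 20.9·15.2·0.27 + 20.9·24.6·0.27 + 20.9·19.5·0.36 + 21.3·15.2·0.57 + 21.3·24.6·0.25 + 21.3·19.5·0.59 + 15.2·24.6·0.33 + 15.2·19.5·0.55 + 24.6·19.5·0.21] = 2106.95 + 2807.27 = 4914.22.
Because errors are independent across components, Cov(Tᵢ,Tⱼ) = Cov(Xᵢ,Xⱼ); the off-diagonal part of the true-score variance is the same as above.
True-score variance = [20.9²·0.79 + 21.3²·0.61 + 15.2²·0.67 + 24.6²·0.74 + 19.5²·0.77] + 2807.27 = 1517.24 + 2807.27 = 4324.51.
Reliability = 4324.51 / 4914.22 = 0.8800.

0.8800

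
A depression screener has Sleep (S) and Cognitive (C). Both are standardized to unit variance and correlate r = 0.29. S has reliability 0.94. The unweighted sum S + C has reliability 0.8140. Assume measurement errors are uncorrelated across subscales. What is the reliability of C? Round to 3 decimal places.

Var(S+C) = 2 + 2·0.29 = 2.580.
True-score variance = ρ_S + ρ_C + 2·0.29, so 0.8140 = (0.94 + ρ_C + 0.58) / 2.580.
ρ_C = 0.8140·2.580 − 0.94 − 0.58 = 0.580.

0.580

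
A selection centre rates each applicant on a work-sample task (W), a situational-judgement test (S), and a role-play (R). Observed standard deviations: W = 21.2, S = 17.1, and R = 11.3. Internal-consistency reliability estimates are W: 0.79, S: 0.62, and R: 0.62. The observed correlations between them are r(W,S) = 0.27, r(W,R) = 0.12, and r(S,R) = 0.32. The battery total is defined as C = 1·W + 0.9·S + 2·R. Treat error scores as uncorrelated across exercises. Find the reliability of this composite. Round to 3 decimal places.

0.779

Var(C) = 21.2² + 0.9²·17.1² + 2²·11.3² + 2·[0.9·21.2·17.1·0.27 + 2·21.2·11.3·0.12 + 1.8·17.1·11.3·0.32] = 1197.05 + 513.774 = 1710.83.
Because errors are independent across components, Cov(Tᵢ,Tⱼ) = Cov(Xᵢ,Xⱼ); the off-diagonal part of the true-score variance is the same as above.
True-score variance = [21.2²·0.79 + 0.9²·17.1²·0.62 + 2²·11.3²·0.62] + 513.774 = 818.577 + 513.774 = 1332.35.
Reliability = 1332.35 / 1710.83 = 0.779.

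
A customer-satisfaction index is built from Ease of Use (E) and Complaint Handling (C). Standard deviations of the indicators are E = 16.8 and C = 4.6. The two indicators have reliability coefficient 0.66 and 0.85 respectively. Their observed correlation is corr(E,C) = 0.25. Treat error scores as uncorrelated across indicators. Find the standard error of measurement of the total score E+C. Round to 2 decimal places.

9.96

Var(total) = 303.4 + 38.64 = 342.04.
True-score variance = 204.264 + 38.64 = 242.904, so reliability = 0.7102.
Error variance = 342.04 − 242.904 = 99.1356; SEM = √99.1356 = 9.96.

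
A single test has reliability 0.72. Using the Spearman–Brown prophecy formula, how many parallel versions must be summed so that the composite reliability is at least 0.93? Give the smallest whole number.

6

k ≥ ρ*(1−ρ₁)/(ρ₁(1−ρ*)) = 0.93·0.28 / (0.72·0.07) = 5.167.
Smallest integer k = 6.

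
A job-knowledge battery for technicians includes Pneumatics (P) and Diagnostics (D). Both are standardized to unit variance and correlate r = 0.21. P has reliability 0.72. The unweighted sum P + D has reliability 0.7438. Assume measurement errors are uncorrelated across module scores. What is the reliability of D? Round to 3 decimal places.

0.660

Var(P+D) = 2 + 2·0.21 = 2.420.
True-score variance = ρ_P + ρ_D + 2·0.21, so 0.7438 = (0.72 + ρ_D + 0.42) / 2.420.
ρ_D = 0.7438·2.420 − 0.72 − 0.42 = 0.660.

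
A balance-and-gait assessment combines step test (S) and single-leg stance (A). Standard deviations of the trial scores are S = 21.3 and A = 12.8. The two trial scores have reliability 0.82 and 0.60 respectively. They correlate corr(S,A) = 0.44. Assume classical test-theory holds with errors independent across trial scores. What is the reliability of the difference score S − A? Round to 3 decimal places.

Var(S−A) = 21.3² + 12.8² − 2·21.3·12.8·0.44 = 617.53 − 239.923 = 377.607.
With uncorrelated errors the cross-covariances are all true-score covariance, so they carry over unchanged; only the diagonal terms shrink to ρᵢσᵢ².
True-score variance = [21.3²·0.82 + 12.8²·0.60] − 239.923 = 470.33 − 239.923 = 230.407.
Reliability = 230.407 / 377.607 = 0.610.

0.610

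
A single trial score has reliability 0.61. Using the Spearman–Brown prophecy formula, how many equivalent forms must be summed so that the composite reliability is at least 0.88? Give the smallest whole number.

k ≥ ρ*(1−ρ₁)/(ρ₁(1−ρ*)) = 0.88·0.39 / (0.61·0.12) = 4.689.
Smallest integer k = 5.

5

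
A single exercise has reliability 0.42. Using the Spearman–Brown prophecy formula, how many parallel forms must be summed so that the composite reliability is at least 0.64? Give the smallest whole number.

k ≥ ρ*(1−ρ₁)/(ρ₁(1−ρ*)) = 0.64·0.58 / (0.42·0.36) = 2.455.
Smallest integer k = 3.

3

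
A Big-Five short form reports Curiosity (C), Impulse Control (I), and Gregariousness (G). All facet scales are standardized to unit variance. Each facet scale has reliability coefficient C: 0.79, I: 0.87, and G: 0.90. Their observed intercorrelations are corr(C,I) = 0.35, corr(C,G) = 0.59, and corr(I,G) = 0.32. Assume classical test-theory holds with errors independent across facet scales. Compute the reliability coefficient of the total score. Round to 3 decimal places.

0.920

Var(C+I+G) = 3 + 2·[0.35 + 0.59 + 0.32] = 3 + 2.52 = 5.52.
With uncorrelated errors the cross-covariances are all true-score covariance, so they carry over unchanged; only the diagonal terms shrink to ρᵢσᵢ².
True-score variance = [0.79 + 0.87 + 0.90] + 2.52 = 2.56 + 2.52 = 5.08.
Reliability = 5.08 / 5.52 = 0.920.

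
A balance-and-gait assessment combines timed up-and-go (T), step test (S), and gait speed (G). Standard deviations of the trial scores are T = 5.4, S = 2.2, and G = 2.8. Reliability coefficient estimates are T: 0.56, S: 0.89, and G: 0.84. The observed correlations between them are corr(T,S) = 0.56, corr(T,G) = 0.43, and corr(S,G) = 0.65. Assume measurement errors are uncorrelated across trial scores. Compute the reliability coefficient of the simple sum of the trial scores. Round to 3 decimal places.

Var(T+S+G) = 5.4² + 2.2² + 2.8² + 2·[5.4·2.2·0.56 + 5.4·2.8·0.43 + 2.2·2.8·0.65] = 41.84 + 34.3168 = 76.1568.
Because errors are independent across components, Cov(Tᵢ,Tⱼ) = Cov(Xᵢ,Xⱼ); the off-diagonal part of the true-score variance is the same as above.
True-score variance = [5.4²·0.56 + 2.2²·0.89 + 2.8²·0.84] + 34.3168 = 27.2228 + 34.3168 = 61.5396.
Reliability = 61.5396 / 76.1568 = 0.808.

0.808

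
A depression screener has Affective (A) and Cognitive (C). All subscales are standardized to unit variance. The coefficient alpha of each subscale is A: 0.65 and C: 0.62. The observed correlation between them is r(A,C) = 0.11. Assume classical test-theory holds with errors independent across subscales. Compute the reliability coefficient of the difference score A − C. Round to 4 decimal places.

Var(A−C) = 1 + 1 − 2·0.11 = 2 − 0.22 = 1.78.
Under uncorrelated errors the observed covariances equal the true-score covariances, so only the own-variance terms attenuate.
True-score variance = [0.65 + 0.62] − 0.22 = 1.27 − 0.22 = 1.05.
Reliability = 1.05 / 1.78 = 0.5899.

0.5899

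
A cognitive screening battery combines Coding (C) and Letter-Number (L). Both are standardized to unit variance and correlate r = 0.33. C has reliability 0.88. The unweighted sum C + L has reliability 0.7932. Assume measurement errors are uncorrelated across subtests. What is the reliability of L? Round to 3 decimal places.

0.570

Var(C+L) = 2 + 2·0.33 = 2.660.
True-score variance = ρ_C + ρ_L + 2·0.33, so 0.7932 = (0.88 + ρ_L + 0.66) / 2.660.
ρ_L = 0.7932·2.660 − 0.88 − 0.66 = 0.570.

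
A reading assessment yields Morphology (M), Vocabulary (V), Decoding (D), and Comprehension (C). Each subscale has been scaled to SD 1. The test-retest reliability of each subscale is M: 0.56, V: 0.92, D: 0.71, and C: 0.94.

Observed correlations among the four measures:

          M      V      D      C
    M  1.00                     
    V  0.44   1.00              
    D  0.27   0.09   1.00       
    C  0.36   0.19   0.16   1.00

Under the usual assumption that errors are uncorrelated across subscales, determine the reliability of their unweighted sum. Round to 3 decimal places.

0.876

Var(M+V+D+C) = 4 + 2·[0.44 + 0.27 + 0.36 + 0.09 + 0.19 + 0.16] = 4 + 3.02 = 7.02.
With uncorrelated errors the cross-covariances are all true-score covariance, so they carry over unchanged; only the diagonal terms shrink to ρᵢσᵢ².
True-score variance = [0.56 + 0.92 + 0.71 + 0.94] + 3.02 = 3.13 + 3.02 = 6.15.
Reliability = 6.15 / 7.02 = 0.876.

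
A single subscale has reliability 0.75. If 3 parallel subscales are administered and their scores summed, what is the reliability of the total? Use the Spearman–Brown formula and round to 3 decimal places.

0.900

ρ_k = kρ / (1 + (k−1)ρ) = 3·0.75 / (1 + 2·0.75) = 2.250 / 2.500 = 0.900.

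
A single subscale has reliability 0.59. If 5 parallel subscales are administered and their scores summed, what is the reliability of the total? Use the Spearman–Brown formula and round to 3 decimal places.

0.878

ρ_k = kρ / (1 + (k−1)ρ) = 5·0.59 / (1 + 4·0.59) = 2.950 / 3.360 = 0.878.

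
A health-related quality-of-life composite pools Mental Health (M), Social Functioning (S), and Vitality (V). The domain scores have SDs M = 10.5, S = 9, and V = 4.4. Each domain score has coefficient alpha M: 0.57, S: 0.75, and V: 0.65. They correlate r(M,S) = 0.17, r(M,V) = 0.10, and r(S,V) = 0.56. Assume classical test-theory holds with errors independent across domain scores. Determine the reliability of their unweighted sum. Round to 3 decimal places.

Var(M+S+V) = 10.5² + 9² + 4.4² + 2·[10.5·9·0.17 + 10.5·4.4·0.10 + 9·4.4·0.56] = 210.61 + 85.722 = 296.332.
Because errors are independent across components, Cov(Tᵢ,Tⱼ) = Cov(Xᵢ,Xⱼ); the off-diagonal part of the true-score variance is the same as above.
True-score variance = [10.5²·0.57 + 9²·0.75 + 4.4²·0.65] + 85.722 = 136.177 + 85.722 = 221.899.
Reliability = 221.899 / 296.332 = 0.749.

0.749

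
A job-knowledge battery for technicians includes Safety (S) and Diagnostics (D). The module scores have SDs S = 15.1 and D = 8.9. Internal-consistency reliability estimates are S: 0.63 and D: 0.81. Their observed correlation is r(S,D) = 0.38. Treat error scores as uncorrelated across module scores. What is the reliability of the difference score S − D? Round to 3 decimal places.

0.515

Var(S−D) = 15.1² + 8.9² − 2·15.1·8.9·0.38 = 307.22 − 102.136 = 205.084.
Because errors are independent across components, Cov(Tᵢ,Tⱼ) = Cov(Xᵢ,Xⱼ); the off-diagonal part of the true-score variance is the same as above.
True-score variance = [15.1²·0.63 + 8.9²·0.81] − 102.136 = 207.806 − 102.136 = 105.67.
Reliability = 105.67 / 205.084 = 0.515.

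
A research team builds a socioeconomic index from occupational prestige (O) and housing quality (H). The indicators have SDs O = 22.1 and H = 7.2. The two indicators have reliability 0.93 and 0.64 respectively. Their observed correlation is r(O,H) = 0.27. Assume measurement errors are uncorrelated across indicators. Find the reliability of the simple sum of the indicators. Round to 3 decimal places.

0.916

Var(O+H) = 22.1² + 7.2² + 2·[22.1·7.2·0.27] = 540.25 + 85.9248 = 626.175.
Under uncorrelated errors the observed covariances equal the true-score covariances, so only the own-variance terms attenuate.
True-score variance = [22.1²·0.93 + 7.2²·0.64] + 85.9248 = 487.399 + 85.9248 = 573.324.
Reliability = 573.324 / 626.175 = 0.916.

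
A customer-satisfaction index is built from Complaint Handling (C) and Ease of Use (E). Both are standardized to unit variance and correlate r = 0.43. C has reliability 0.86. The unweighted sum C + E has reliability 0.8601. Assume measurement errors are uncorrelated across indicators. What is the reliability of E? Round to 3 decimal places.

Var(C+E) = 2 + 2·0.43 = 2.860.
True-score variance = ρ_C + ρ_E + 2·0.43, so 0.8601 = (0.86 + ρ_E + 0.86) / 2.860.
ρ_E = 0.8601·2.860 − 0.86 − 0.86 = 0.740.

0.740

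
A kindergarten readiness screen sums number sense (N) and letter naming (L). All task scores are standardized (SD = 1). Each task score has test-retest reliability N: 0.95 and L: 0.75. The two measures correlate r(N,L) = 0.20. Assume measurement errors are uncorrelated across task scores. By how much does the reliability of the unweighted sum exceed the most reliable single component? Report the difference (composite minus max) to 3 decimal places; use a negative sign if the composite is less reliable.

-0.075

Var(sum) = 2 + 0.4 = 2.4; true-score variance = 1.7 + 0.4 = 2.1; composite reliability = 0.8750.
Max component reliability = 0.9500.
Difference = 0.8750 − 0.9500 = -0.075.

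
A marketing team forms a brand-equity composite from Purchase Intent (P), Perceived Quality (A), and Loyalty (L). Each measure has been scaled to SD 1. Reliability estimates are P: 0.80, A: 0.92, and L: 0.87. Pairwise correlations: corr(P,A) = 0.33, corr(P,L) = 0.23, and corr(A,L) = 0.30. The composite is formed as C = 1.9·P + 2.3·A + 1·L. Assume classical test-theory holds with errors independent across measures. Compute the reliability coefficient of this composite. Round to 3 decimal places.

Var(C) = 1.9² + 2.3² + 1 + 2·[4.37·0.33 + 1.9·0.23 + 2.3·0.30] = 9.9 + 5.1382 = 15.0382.
Because errors are independent across components, Cov(Tᵢ,Tⱼ) = Cov(Xᵢ,Xⱼ); the off-diagonal part of the true-score variance is the same as above.
True-score variance = [1.9²·0.80 + 2.3²·0.92 + 0.87] + 5.1382 = 8.6248 + 5.1382 = 13.763.
Reliability = 13.763 / 15.0382 = 0.915.

0.915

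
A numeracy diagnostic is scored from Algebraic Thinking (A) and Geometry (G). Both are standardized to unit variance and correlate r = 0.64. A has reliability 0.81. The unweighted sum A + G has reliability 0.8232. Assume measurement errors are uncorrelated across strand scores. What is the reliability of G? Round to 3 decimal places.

0.610

Var(A+G) = 2 + 2·0.64 = 3.280.
True-score variance = ρ_A + ρ_G + 2·0.64, so 0.8232 = (0.81 + ρ_G + 1.28) / 3.280.
ρ_G = 0.8232·3.280 − 0.81 − 1.28 = 0.610.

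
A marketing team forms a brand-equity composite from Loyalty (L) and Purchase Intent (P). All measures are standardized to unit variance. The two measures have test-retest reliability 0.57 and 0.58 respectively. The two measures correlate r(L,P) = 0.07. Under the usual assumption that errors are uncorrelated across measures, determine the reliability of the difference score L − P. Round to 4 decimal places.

0.5430

Var(L−P) = 1 + 1 − 2·0.07 = 2 − 0.14 = 1.86.
Under uncorrelated errors the observed covariances equal the true-score covariances, so only the own-variance terms attenuate.
True-score variance = [0.57 + 0.58] − 0.14 = 1.15 − 0.14 = 1.01.
Reliability = 1.01 / 1.86 = 0.5430.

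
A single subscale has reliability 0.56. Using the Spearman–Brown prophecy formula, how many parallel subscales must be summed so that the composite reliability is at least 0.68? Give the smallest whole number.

k ≥ ρ*(1−ρ₁)/(ρ₁(1−ρ*)) = 0.68·0.44 / (0.56·0.32) = 1.670.
Smallest integer k = 2.

2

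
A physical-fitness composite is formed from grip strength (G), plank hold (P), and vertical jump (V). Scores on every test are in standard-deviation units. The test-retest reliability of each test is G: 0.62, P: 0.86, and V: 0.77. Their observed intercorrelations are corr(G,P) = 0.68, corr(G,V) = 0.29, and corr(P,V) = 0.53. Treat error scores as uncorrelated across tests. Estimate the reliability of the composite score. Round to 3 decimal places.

0.875

Var(G+P+V) = 3 + 2·[0.68 + 0.29 + 0.53] = 3 + 3 = 6.
Because errors are independent across components, Cov(Tᵢ,Tⱼ) = Cov(Xᵢ,Xⱼ); the off-diagonal part of the true-score variance is the same as above.
True-score variance = [0.62 + 0.86 + 0.77] + 3 = 2.25 + 3 = 5.25.
Reliability = 5.25 / 6 = 0.875.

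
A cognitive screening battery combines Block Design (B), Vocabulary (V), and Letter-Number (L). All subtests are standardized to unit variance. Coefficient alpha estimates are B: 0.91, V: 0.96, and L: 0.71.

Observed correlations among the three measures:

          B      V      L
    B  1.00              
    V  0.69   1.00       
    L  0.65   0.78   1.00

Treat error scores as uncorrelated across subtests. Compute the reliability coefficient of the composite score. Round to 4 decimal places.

Var(B+V+L) = 3 + 2·[0.69 + 0.65 + 0.78] = 3 + 4.24 = 7.24.
Under uncorrelated errors the observed covariances equal the true-score covariances, so only the own-variance terms attenuate.
True-score variance = [0.91 + 0.96 + 0.71] + 4.24 = 2.58 + 4.24 = 6.82.
Reliability = 6.82 / 7.24 = 0.9420.

0.9420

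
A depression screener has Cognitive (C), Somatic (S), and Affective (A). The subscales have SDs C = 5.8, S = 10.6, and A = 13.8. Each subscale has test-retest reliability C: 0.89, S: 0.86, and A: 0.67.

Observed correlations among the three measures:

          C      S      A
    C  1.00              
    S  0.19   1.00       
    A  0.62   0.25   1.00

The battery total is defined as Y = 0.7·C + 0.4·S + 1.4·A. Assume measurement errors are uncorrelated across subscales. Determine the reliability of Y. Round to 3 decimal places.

0.769

Var(Y) = 0.7²·5.8² + 0.4²·10.6² + 1.4²·13.8² + 2·[0.28·5.8·10.6·0.19 + 0.98·5.8·13.8·0.62 + 0.56·10.6·13.8·0.25] = 407.724 + 144.764 = 552.488.
With uncorrelated errors the cross-covariances are all true-score covariance, so they carry over unchanged; only the diagonal terms shrink to ρᵢσᵢ².
True-score variance = [0.7²·5.8²·0.89 + 0.4²·10.6²·0.86 + 1.4²·13.8²·0.67] + 144.764 = 280.217 + 144.764 = 424.981.
Reliability = 424.981 / 552.488 = 0.769.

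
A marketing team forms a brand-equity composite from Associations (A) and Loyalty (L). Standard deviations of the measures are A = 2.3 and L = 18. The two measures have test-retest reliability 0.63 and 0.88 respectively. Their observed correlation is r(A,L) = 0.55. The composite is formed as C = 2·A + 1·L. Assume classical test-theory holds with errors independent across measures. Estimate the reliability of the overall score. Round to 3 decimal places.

Var(C) = 2²·2.3² + 18² + 2·[2·2.3·18·0.55] = 345.16 + 91.08 = 436.24.
Because errors are independent across components, Cov(Tᵢ,Tⱼ) = Cov(Xᵢ,Xⱼ); the off-diagonal part of the true-score variance is the same as above.
True-score variance = [2²·2.3²·0.63 + 18²·0.88] + 91.08 = 298.451 + 91.08 = 389.531.
Reliability = 389.531 / 436.24 = 0.893.

0.893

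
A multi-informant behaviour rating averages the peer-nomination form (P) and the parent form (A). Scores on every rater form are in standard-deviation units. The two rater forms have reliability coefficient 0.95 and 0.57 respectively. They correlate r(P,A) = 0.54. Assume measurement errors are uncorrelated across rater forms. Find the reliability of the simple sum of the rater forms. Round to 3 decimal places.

0.844

Var(P+A) = 2 + 2·[0.54] = 2 + 1.08 = 3.08.
Because errors are independent across components, Cov(Tᵢ,Tⱼ) = Cov(Xᵢ,Xⱼ); the off-diagonal part of the true-score variance is the same as above.
True-score variance = [0.95 + 0.57] + 1.08 = 1.52 + 1.08 = 2.6.
Reliability = 2.6 / 3.08 = 0.844.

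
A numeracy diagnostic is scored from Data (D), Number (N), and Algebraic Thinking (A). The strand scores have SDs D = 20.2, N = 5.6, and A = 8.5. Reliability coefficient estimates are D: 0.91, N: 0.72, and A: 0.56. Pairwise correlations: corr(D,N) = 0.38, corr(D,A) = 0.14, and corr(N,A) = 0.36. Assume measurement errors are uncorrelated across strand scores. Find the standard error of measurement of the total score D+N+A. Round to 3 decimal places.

Var(total) = 511.65 + 168.319 = 679.969.
True-score variance = 434.356 + 168.319 = 602.675, so reliability = 0.8863.
Error variance = 679.969 − 602.675 = 77.2944; SEM = √77.2944 = 8.792.

8.792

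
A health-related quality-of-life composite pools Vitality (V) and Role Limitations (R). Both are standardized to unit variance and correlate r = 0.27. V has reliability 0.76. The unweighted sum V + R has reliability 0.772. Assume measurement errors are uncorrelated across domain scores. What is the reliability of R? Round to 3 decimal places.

Var(V+R) = 2 + 2·0.27 = 2.540.
True-score variance = ρ_V + ρ_R + 2·0.27, so 0.772 = (0.76 + ρ_R + 0.54) / 2.540.
ρ_R = 0.772·2.540 − 0.76 − 0.54 = 0.661.

0.661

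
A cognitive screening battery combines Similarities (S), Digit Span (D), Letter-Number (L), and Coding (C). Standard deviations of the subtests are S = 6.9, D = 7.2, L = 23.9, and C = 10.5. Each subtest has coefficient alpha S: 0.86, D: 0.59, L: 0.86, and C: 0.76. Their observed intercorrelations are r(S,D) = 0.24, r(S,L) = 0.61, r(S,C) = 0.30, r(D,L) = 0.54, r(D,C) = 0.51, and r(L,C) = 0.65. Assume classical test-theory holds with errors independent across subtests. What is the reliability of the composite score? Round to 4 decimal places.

Var(S+D+L+C) = 6.9² + 7.2² + 23.9² + 10.5² + 2·[6.9·7.2·0.24 + 6.9·23.9·0.61 + 6.9·10.5·0.30 + 7.2·23.9·0.54 + 7.2·10.5·0.51 + 23.9·10.5·0.65] = 780.91 + 857.7 = 1638.61.
Because errors are independent across components, Cov(Tᵢ,Tⱼ) = Cov(Xᵢ,Xⱼ); the off-diagonal part of the true-score variance is the same as above.
True-score variance = [6.9²·0.86 + 7.2²·0.59 + 23.9²·0.86 + 10.5²·0.76] + 857.7 = 646.561 + 857.7 = 1504.26.
Reliability = 1504.26 / 1638.61 = 0.9180.

0.9180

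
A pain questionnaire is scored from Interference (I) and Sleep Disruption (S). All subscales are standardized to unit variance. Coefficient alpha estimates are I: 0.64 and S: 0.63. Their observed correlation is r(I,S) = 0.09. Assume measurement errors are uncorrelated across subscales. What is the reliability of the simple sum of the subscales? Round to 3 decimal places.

0.665

Var(I+S) = 2 + 2·[0.09] = 2 + 0.18 = 2.18.
Because errors are independent across components, Cov(Tᵢ,Tⱼ) = Cov(Xᵢ,Xⱼ); the off-diagonal part of the true-score variance is the same as above.
True-score variance = [0.64 + 0.63] + 0.18 = 1.27 + 0.18 = 1.45.
Reliability = 1.45 / 2.18 = 0.665.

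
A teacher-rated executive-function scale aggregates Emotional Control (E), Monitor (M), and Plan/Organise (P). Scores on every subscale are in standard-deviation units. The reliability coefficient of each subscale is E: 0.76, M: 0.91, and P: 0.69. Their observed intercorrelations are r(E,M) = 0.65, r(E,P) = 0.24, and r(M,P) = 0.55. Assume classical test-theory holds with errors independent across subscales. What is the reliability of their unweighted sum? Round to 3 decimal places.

0.891

Var(E+M+P) = 3 + 2·[0.65 + 0.24 + 0.55] = 3 + 2.88 = 5.88.
Under uncorrelated errors the observed covariances equal the true-score covariances, so only the own-variance terms attenuate.
True-score variance = [0.76 + 0.91 + 0.69] + 2.88 = 2.36 + 2.88 = 5.24.
Reliability = 5.24 / 5.88 = 0.891.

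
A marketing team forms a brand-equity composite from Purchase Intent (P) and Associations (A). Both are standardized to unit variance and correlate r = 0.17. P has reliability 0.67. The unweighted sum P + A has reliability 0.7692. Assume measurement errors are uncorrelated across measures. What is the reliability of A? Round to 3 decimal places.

0.790

Var(P+A) = 2 + 2·0.17 = 2.340.
True-score variance = ρ_P + ρ_A + 2·0.17, so 0.7692 = (0.67 + ρ_A + 0.34) / 2.340.
ρ_A = 0.7692·2.340 − 0.67 − 0.34 = 0.790.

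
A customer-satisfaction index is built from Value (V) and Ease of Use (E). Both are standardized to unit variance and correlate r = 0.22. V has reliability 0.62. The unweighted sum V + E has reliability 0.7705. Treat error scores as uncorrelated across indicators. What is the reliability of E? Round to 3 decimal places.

0.820

Var(V+E) = 2 + 2·0.22 = 2.440.
True-score variance = ρ_V + ρ_E + 2·0.22, so 0.7705 = (0.62 + ρ_E + 0.44) / 2.440.
ρ_E = 0.7705·2.440 − 0.62 − 0.44 = 0.820.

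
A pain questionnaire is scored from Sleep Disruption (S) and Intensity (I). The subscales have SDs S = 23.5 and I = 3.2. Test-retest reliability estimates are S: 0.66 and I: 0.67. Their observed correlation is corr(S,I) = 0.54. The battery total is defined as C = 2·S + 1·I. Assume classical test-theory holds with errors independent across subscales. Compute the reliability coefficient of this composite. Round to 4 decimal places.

Var(C) = 2²·23.5² + 3.2² + 2·[2·23.5·3.2·0.54] = 2219.24 + 162.432 = 2381.67.
Because errors are independent across components, Cov(Tᵢ,Tⱼ) = Cov(Xᵢ,Xⱼ); the off-diagonal part of the true-score variance is the same as above.
True-score variance = [2²·23.5²·0.66 + 3.2²·0.67] + 162.432 = 1464.8 + 162.432 = 1627.23.
Reliability = 1627.23 / 2381.67 = 0.6832.

0.6832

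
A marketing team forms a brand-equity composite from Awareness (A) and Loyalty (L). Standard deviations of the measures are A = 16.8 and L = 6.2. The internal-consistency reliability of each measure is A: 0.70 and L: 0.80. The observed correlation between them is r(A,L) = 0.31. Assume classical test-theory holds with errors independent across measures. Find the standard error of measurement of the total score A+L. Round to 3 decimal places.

Var(total) = 320.68 + 64.5792 = 385.259.
True-score variance = 228.32 + 64.5792 = 292.899, so reliability = 0.7603.
Error variance = 385.259 − 292.899 = 92.36; SEM = √92.36 = 9.610.

9.610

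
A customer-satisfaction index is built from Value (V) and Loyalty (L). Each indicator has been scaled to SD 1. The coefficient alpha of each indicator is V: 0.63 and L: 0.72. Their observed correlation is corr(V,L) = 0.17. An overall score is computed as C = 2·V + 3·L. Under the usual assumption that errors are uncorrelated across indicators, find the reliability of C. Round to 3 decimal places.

0.734

Var(C) = 2² + 3² + 2·[6·0.17] = 13 + 2.04 = 15.04.
Because errors are independent across components, Cov(Tᵢ,Tⱼ) = Cov(Xᵢ,Xⱼ); the off-diagonal part of the true-score variance is the same as above.
True-score variance = [2²·0.63 + 3²·0.72] + 2.04 = 9 + 2.04 = 11.04.
Reliability = 11.04 / 15.04 = 0.734.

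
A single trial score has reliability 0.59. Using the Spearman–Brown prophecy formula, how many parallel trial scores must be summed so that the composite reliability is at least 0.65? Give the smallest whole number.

k ≥ ρ*(1−ρ₁)/(ρ₁(1−ρ*)) = 0.65·0.41 / (0.59·0.35) = 1.291.
Smallest integer k = 2.

2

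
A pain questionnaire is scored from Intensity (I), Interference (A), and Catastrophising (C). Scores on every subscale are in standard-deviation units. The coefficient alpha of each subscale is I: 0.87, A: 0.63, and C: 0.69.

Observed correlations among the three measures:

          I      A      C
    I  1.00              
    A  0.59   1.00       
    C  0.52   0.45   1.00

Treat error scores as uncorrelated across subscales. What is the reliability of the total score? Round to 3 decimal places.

Var(I+A+C) = 3 + 2·[0.59 + 0.52 + 0.45] = 3 + 3.12 = 6.12.
With uncorrelated errors the cross-covariances are all true-score covariance, so they carry over unchanged; only the diagonal terms shrink to ρᵢσᵢ².
True-score variance = [0.87 + 0.63 + 0.69] + 3.12 = 2.19 + 3.12 = 5.31.
Reliability = 5.31 / 6.12 = 0.868.

0.868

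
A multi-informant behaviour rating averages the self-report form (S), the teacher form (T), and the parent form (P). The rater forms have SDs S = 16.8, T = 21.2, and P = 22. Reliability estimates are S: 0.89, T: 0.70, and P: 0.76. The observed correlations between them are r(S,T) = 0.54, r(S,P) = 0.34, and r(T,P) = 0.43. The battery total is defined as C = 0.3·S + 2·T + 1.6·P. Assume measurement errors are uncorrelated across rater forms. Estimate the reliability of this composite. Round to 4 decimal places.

0.8213

Var(C) = 0.3²·16.8² + 2²·21.2² + 1.6²·22² + 2·[0.6·16.8·21.2·0.54 + 0.48·16.8·22·0.34 + 3.2·21.2·22·0.43] = 3062.2 + 1634.96 = 4697.16.
Under uncorrelated errors the observed covariances equal the true-score covariances, so only the own-variance terms attenuate.
True-score variance = [0.3²·16.8²·0.89 + 2²·21.2²·0.70 + 1.6²·22²·0.76] + 1634.96 = 2222.71 + 1634.96 = 3857.67.
Reliability = 3857.67 / 4697.16 = 0.8213.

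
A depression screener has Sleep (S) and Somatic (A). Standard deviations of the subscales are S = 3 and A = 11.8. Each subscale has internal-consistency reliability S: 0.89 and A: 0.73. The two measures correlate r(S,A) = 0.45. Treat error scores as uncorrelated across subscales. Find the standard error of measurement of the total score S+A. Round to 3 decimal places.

Var(total) = 148.24 + 31.86 = 180.1.
True-score variance = 109.655 + 31.86 = 141.515, so reliability = 0.7858.
Error variance = 180.1 − 141.515 = 38.5848; SEM = √38.5848 = 6.212.

6.212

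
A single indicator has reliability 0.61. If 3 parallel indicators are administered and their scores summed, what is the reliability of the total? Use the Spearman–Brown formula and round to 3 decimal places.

ρ_k = kρ / (1 + (k−1)ρ) = 3·0.61 / (1 + 2·0.61) = 1.830 / 2.220 = 0.824.

0.824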